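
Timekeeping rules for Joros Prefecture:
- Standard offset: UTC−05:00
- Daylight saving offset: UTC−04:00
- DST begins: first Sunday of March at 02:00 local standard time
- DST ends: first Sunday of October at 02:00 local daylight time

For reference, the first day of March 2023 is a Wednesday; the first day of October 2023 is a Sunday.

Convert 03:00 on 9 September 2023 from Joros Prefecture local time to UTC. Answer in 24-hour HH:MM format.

1 March 2023 is a Wednesday, so the first Sunday is March 5.
1 October 2023 is a Sunday, so the first Sunday is October 1.
Daylight saving runs 5 March – 1 October; 9 September 2023 is inside that window, so Joros Prefecture is at UTC−04:00.
03:00 local + 4h = 07:00 UTC.

07:00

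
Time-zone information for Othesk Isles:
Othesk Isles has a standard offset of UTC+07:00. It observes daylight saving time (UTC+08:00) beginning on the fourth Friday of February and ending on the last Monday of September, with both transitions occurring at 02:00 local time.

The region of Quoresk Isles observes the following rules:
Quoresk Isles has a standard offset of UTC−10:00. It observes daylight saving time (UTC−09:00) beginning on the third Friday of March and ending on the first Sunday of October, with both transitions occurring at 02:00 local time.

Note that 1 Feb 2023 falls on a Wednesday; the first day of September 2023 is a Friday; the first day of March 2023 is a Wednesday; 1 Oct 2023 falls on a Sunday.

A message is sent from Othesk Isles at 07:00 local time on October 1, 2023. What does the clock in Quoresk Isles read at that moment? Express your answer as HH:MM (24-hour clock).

1 February 2023 is a Wednesday, so the first Friday is February 3 and the fourth is February 24.
1 September 2023 is a Friday, so Mondays fall on 4, 11, 18, 25; the last is September 25.
Daylight saving runs 24 February – 25 September; October 1, 2023 is outside that window, so Othesk Isles is on standard time at UTC+07:00.
07:00 Othesk Isles − 7h = 00:00 UTC.
1 March 2023 is a Wednesday, so the first Friday is March 3 and the third is March 17.
1 October 2023 is a Sunday, so the first Sunday is October 1.
At the standard offset (UTC−10:00), 00:00 UTC − 10h = 14:00 Quoresk Isles standard time (rolling into the previous day, 30 September 2023).
The standard-time date in Quoresk Isles, September 30, 2023, falls between 17 March and 1 October, so daylight saving is in effect and Quoresk Isles is at UTC−09:00.
00:00 UTC − 9h = 15:00 Quoresk Isles (rolling into the previous day, 30 September 2023).

15:00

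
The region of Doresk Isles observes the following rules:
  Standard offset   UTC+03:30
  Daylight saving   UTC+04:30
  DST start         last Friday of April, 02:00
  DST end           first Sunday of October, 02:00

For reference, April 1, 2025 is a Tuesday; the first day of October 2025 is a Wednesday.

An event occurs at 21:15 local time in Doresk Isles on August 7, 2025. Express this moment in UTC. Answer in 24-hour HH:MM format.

1 April 2025 is a Tuesday, so Fridays fall on 4, 11, 18, 25; the last is April 25.
1 October 2025 is a Wednesday, so the first Sunday is October 5.
August 7, 2025 lies within the daylight-saving period (25 April – 5 October), so Doresk Isles is on daylight time, UTC+04:30.
21:15 local − 4h30m = 16:45 UTC.

16:45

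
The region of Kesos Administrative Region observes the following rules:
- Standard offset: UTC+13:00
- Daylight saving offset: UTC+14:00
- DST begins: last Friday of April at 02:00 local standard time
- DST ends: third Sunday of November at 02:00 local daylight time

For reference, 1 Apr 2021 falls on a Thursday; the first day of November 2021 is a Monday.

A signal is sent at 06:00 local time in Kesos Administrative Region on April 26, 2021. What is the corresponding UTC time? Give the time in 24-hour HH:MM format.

1 April 2021 is a Thursday, so Fridays fall on 2, 9, 16, 23, 30; the last is April 30.
1 November 2021 is a Monday, so the first Sunday is November 7 and the third is November 21.
Daylight saving runs 30 April – 21 November; April 26, 2021 is outside that window, so Kesos Administrative Region is on standard time at UTC+13:00.
06:00 local − 13h = 17:00 UTC (rolling into the previous day, 25 April 2021).

17:00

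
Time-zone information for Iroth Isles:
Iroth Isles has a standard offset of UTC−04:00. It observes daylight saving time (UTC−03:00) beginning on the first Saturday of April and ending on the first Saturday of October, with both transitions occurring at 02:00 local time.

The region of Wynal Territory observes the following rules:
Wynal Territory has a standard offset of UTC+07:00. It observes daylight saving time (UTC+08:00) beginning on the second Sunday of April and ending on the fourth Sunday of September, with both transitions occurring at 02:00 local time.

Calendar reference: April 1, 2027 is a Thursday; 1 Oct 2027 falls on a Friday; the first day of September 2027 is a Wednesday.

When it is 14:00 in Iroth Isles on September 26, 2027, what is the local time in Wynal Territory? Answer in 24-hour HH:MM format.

1 April 2027 is a Thursday, so the first Saturday is April 3.
1 October 2027 is a Friday, so the first Saturday is October 2.
Daylight saving runs 3 April – 2 October; September 26, 2027 is inside that window, so Iroth Isles is at UTC−03:00.
14:00 Iroth Isles + 3h = 17:00 UTC.
1 April 2027 is a Thursday, so the first Sunday is April 4 and the second is April 11.
1 September 2027 is a Wednesday, so the first Sunday is September 5 and the fourth is September 26.
At the standard offset (UTC+07:00), 17:00 UTC + 7h = 00:00 Wynal Territory standard time (rolling into the next day, 27 September 2027).
Daylight saving runs 11 April – 26 September; the standard-time date in Wynal Territory, September 27, 2027, is outside that window, so Wynal Territory is on standard time at UTC+07:00.
17:00 UTC + 7h = 00:00 Wynal Territory (rolling into the next day, 27 September 2027).

00:00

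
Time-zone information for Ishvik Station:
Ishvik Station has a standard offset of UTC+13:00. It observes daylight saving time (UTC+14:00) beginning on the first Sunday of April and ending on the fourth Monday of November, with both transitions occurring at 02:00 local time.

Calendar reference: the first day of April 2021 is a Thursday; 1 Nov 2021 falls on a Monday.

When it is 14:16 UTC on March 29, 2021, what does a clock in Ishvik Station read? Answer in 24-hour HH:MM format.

1 April 2021 is a Thursday, so the first Sunday is April 4.
1 November 2021 is a Monday, so the first Monday is November 1 and the fourth is November 22.
At the standard offset (UTC+13:00), 14:16 UTC + 13h = 03:16 Ishvik Station standard time (rolling into the next day, 30 March 2021).
Daylight saving runs 4 April – 22 November; the standard-time date in Ishvik Station, March 30, 2021, is outside that window, so Ishvik Station is on standard time at UTC+13:00.
14:16 UTC + 13h = 03:16 local (rolling into the next day, 30 March 2021).

03:16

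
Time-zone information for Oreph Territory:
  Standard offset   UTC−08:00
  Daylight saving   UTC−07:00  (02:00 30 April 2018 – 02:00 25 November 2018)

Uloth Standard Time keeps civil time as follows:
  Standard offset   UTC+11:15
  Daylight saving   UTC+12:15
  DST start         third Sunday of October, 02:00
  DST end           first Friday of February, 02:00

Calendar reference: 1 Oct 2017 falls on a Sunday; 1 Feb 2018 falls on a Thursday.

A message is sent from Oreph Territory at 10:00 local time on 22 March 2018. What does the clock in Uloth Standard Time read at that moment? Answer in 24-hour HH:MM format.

05:15

22 March 2018 is outside the daylight-saving period (30 April – 25 November), so Oreph Territory is on standard time, UTC−08:00.
10:00 Oreph Territory + 8h = 18:00 UTC.
1 October 2017 is a Sunday, so the first Sunday is October 1 and the third is October 15.
1 February 2018 is a Thursday, so the first Friday is February 2.
At the standard offset (UTC+11:15), 18:00 UTC + 11h15m = 05:15 Uloth Standard Time standard time (rolling into the next day, 23 March 2018).
Daylight saving runs 15 October 2017 – 2 February 2018; the standard-time date in Uloth Standard Time, 23 March 2018, is outside that window, so Uloth Standard Time is on standard time at UTC+11:15.
18:00 UTC + 11h15m = 05:15 Uloth Standard Time (rolling into the next day, 23 March 2018).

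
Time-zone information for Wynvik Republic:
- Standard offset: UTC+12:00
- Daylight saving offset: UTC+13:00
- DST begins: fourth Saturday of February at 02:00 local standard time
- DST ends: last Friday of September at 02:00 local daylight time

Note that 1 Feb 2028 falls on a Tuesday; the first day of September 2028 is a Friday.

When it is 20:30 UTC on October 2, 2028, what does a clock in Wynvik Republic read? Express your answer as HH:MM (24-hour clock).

1 February 2028 is a Tuesday, so the first Saturday is February 5 and the fourth is February 26.
1 September 2028 is a Friday, so Fridays fall on 1, 8, 15, 22, 29; the last is September 29.
At the standard offset (UTC+12:00), 20:30 UTC + 12h = 08:30 Wynvik Republic standard time (rolling into the next day, 3 October 2028).
The standard-time date in Wynvik Republic, October 3, 2028, is outside the daylight-saving period (26 February – 29 September), so Wynvik Republic is on standard time, UTC+12:00.
20:30 UTC + 12h = 08:30 local (rolling into the next day, 3 October 2028).

08:30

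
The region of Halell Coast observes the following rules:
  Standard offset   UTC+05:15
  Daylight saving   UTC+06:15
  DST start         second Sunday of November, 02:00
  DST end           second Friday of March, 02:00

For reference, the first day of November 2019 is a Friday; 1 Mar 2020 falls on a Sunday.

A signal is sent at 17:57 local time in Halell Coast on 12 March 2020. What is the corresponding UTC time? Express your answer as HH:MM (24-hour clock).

1 November 2019 is a Friday, so the first Sunday is November 3 and the second is November 10.
1 March 2020 is a Sunday, so the first Friday is March 6 and the second is March 13.
Daylight saving runs 10 November 2019 – 13 March 2020; 12 March 2020 is inside that window, so Halell Coast is at UTC+06:15.
17:57 local − 6h15m = 11:42 UTC.

11:42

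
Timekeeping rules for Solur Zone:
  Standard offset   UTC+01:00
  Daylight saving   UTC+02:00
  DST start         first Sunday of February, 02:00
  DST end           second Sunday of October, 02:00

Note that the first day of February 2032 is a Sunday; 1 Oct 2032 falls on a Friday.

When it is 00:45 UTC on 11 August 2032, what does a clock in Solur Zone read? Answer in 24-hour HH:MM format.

02:45

1 February 2032 is a Sunday, so the first Sunday is February 1.
1 October 2032 is a Friday, so the first Sunday is October 3 and the second is October 10.
At the standard offset (UTC+01:00), 00:45 UTC + 1h = 01:45 Solur Zone standard time.
The standard-time date in Solur Zone, 11 August 2032, lies within the daylight-saving period (1 February – 10 October), so Solur Zone is on daylight time, UTC+02:00.
00:45 UTC + 2h = 02:45 local.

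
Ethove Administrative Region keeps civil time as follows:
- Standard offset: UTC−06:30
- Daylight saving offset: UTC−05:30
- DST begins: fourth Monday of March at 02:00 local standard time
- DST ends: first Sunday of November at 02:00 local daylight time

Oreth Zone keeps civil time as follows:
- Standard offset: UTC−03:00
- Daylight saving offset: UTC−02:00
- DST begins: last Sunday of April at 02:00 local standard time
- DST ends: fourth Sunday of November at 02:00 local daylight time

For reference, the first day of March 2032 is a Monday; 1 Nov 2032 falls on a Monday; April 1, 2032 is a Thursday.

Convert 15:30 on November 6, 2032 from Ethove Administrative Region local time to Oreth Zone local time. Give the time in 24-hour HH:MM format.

1 March 2032 is a Monday, so the first Monday is March 1 and the fourth is March 22.
1 November 2032 is a Monday, so the first Sunday is November 7.
November 6, 2032 falls between 22 March and 7 November, so daylight saving is in effect and Ethove Administrative Region is at UTC−05:30.
15:30 Ethove Administrative Region + 5h30m = 21:00 UTC.
1 April 2032 is a Thursday, so Sundays fall on 4, 11, 18, 25; the last is April 25.
1 November 2032 is a Monday, so the first Sunday is November 7 and the fourth is November 28.
At the standard offset (UTC−03:00), 21:00 UTC − 3h = 18:00 Oreth Zone standard time.
The standard-time date in Oreth Zone, November 6, 2032, lies within the daylight-saving period (25 April – 28 November), so Oreth Zone is on daylight time, UTC−02:00.
21:00 UTC − 2h = 19:00 Oreth Zone.

19:00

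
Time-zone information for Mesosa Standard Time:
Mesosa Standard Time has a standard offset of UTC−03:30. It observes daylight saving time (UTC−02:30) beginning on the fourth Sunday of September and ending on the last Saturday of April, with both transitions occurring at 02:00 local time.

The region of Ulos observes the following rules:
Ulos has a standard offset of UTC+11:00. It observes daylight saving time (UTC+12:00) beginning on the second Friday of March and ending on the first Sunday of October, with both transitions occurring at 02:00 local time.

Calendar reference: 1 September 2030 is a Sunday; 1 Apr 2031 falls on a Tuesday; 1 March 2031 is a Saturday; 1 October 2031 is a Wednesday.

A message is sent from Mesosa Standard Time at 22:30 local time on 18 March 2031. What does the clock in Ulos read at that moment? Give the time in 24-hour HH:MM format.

1 September 2030 is a Sunday, so the first Sunday is September 1 and the fourth is September 22.
1 April 2031 is a Tuesday, so Saturdays fall on 5, 12, 19, 26; the last is April 26.
Daylight saving runs 22 September 2030 – 26 April 2031; 18 March 2031 is inside that window, so Mesosa Standard Time is at UTC−02:30.
22:30 Mesosa Standard Time + 2h30m = 01:00 UTC (rolling into the next day, 19 March 2031).
1 March 2031 is a Saturday, so the first Friday is March 7 and the second is March 14.
1 October 2031 is a Wednesday, so the first Sunday is October 5.
At the standard offset (UTC+11:00), 01:00 UTC + 11h = 12:00 Ulos standard time.
The standard-time date in Ulos, 19 March 2031, falls between 14 March and 5 October, so daylight saving is in effect and Ulos is at UTC+12:00.
01:00 UTC + 12h = 13:00 Ulos.

13:00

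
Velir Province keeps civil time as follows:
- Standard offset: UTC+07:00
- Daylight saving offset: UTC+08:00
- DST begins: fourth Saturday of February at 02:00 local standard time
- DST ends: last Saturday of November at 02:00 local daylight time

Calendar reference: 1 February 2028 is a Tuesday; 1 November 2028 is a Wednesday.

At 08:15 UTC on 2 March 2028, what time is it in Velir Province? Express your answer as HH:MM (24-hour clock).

1 February 2028 is a Tuesday, so the first Saturday is February 5 and the fourth is February 26.
1 November 2028 is a Wednesday, so Saturdays fall on 4, 11, 18, 25; the last is November 25.
At the standard offset (UTC+07:00), 08:15 UTC + 7h = 15:15 Velir Province standard time.
Daylight saving runs 26 February – 25 November; the standard-time date in Velir Province, 2 March 2028, is inside that window, so Velir Province is at UTC+08:00.
08:15 UTC + 8h = 16:15 local.

16:15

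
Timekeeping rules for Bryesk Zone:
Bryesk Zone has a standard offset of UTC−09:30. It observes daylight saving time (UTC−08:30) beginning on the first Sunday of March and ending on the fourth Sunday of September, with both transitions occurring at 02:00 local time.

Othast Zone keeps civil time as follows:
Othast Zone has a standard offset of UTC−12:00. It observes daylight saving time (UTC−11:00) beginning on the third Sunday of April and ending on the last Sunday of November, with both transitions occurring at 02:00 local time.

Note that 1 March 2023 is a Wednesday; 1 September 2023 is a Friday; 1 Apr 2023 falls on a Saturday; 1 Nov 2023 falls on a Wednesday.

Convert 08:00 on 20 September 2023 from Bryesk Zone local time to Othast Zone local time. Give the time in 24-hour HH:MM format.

05:30

1 March 2023 is a Wednesday, so the first Sunday is March 5.
1 September 2023 is a Friday, so the first Sunday is September 3 and the fourth is September 24.
20 September 2023 lies within the daylight-saving period (5 March – 24 September), so Bryesk Zone is on daylight time, UTC−08:30.
08:00 Bryesk Zone + 8h30m = 16:30 UTC.
1 April 2023 is a Saturday, so the first Sunday is April 2 and the third is April 16.
1 November 2023 is a Wednesday, so Sundays fall on 5, 12, 19, 26; the last is November 26.
At the standard offset (UTC−12:00), 16:30 UTC − 12h = 04:30 Othast Zone standard time.
Daylight saving runs 16 April – 26 November; the standard-time date in Othast Zone, 20 September 2023, is inside that window, so Othast Zone is at UTC−11:00.
16:30 UTC − 11h = 05:30 Othast Zone.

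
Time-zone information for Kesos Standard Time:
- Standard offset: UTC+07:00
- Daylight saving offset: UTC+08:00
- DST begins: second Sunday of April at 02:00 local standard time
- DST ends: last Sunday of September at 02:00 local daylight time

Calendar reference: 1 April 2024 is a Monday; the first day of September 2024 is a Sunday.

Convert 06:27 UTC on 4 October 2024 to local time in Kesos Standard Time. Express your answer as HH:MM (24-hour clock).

13:27

1 April 2024 is a Monday, so the first Sunday is April 7 and the second is April 14.
1 September 2024 is a Sunday, so Sundays fall on 1, 8, 15, 22, 29; the last is September 29.
At the standard offset (UTC+07:00), 06:27 UTC + 7h = 13:27 Kesos Standard Time standard time.
The standard-time date in Kesos Standard Time, 4 October 2024, does not fall between 14 April and 29 September, so daylight saving is not in effect and Kesos Standard Time is at UTC+07:00.
06:27 UTC + 7h = 13:27 local.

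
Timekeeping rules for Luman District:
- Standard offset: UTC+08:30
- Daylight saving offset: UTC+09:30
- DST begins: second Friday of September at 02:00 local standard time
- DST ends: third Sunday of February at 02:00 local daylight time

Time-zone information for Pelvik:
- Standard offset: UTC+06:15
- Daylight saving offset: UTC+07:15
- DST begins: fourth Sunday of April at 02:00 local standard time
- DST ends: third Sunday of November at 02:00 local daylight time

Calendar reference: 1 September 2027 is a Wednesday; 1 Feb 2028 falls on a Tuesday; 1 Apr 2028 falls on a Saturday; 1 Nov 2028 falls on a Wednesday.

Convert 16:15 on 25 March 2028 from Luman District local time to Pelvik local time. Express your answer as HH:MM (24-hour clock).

1 September 2027 is a Wednesday, so the first Friday is September 3 and the second is September 10.
1 February 2028 is a Tuesday, so the first Sunday is February 6 and the third is February 20.
Daylight saving runs 10 September 2027 – 20 February 2028; 25 March 2028 is outside that window, so Luman District is on standard time at UTC+08:30.
16:15 Luman District − 8h30m = 07:45 UTC.
1 April 2028 is a Saturday, so the first Sunday is April 2 and the fourth is April 23.
1 November 2028 is a Wednesday, so the first Sunday is November 5 and the third is November 19.
At the standard offset (UTC+06:15), 07:45 UTC + 6h15m = 14:00 Pelvik standard time.
The standard-time date in Pelvik, 25 March 2028, is outside the daylight-saving period (23 April – 19 November), so Pelvik is on standard time, UTC+06:15.
07:45 UTC + 6h15m = 14:00 Pelvik.

14:00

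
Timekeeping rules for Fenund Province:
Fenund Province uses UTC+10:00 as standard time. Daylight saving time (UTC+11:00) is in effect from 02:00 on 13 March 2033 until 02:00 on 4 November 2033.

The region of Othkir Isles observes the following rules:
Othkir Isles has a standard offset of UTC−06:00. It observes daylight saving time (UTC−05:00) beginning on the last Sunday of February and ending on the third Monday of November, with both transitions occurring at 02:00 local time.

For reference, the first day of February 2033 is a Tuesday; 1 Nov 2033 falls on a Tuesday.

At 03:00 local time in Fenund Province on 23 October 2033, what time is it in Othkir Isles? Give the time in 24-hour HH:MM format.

23 October 2033 lies within the daylight-saving period (13 March – 4 November), so Fenund Province is on daylight time, UTC+11:00.
03:00 Fenund Province − 11h = 16:00 UTC (rolling into the previous day, 22 October 2033).
1 February 2033 is a Tuesday, so Sundays fall on 6, 13, 20, 27; the last is February 27.
1 November 2033 is a Tuesday, so the first Monday is November 7 and the third is November 21.
At the standard offset (UTC−06:00), 16:00 UTC − 6h = 10:00 Othkir Isles standard time.
The standard-time date in Othkir Isles, 22 October 2033, lies within the daylight-saving period (27 February – 21 November), so Othkir Isles is on daylight time, UTC−05:00.
16:00 UTC − 5h = 11:00 Othkir Isles.

11:00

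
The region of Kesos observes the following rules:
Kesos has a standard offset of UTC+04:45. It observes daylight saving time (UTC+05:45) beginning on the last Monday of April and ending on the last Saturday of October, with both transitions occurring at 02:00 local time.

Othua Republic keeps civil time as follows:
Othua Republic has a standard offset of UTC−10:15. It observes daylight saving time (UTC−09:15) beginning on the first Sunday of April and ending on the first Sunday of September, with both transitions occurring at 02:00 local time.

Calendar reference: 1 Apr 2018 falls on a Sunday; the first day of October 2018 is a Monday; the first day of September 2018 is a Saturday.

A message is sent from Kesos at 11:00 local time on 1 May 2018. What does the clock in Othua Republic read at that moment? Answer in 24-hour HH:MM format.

1 April 2018 is a Sunday, so Mondays fall on 2, 9, 16, 23, 30; the last is April 30.
1 October 2018 is a Monday, so Saturdays fall on 6, 13, 20, 27; the last is October 27.
1 May 2018 falls between 30 April and 27 October, so daylight saving is in effect and Kesos is at UTC+05:45.
11:00 Kesos − 5h45m = 05:15 UTC.
1 April 2018 is a Sunday, so the first Sunday is April 1.
1 September 2018 is a Saturday, so the first Sunday is September 2.
At the standard offset (UTC−10:15), 05:15 UTC − 10h15m = 19:00 Othua Republic standard time (rolling into the previous day, 30 April 2018).
The standard-time date in Othua Republic, 30 April 2018, lies within the daylight-saving period (1 April – 2 September), so Othua Republic is on daylight time, UTC−09:15.
05:15 UTC − 9h15m = 20:00 Othua Republic (rolling into the previous day, 30 April 2018).

20:00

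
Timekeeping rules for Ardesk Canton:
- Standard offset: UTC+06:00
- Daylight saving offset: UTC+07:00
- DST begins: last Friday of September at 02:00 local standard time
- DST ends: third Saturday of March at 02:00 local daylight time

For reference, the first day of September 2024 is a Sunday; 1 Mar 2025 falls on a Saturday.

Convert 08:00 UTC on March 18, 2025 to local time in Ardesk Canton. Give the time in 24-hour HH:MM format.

14:00

1 September 2024 is a Sunday, so Fridays fall on 6, 13, 20, 27; the last is September 27.
1 March 2025 is a Saturday, so the first Saturday is March 1 and the third is March 15.
At the standard offset (UTC+06:00), 08:00 UTC + 6h = 14:00 Ardesk Canton standard time.
Daylight saving runs 27 September 2024 – 15 March 2025; the standard-time date in Ardesk Canton, March 18, 2025, is outside that window, so Ardesk Canton is on standard time at UTC+06:00.
08:00 UTC + 6h = 14:00 local.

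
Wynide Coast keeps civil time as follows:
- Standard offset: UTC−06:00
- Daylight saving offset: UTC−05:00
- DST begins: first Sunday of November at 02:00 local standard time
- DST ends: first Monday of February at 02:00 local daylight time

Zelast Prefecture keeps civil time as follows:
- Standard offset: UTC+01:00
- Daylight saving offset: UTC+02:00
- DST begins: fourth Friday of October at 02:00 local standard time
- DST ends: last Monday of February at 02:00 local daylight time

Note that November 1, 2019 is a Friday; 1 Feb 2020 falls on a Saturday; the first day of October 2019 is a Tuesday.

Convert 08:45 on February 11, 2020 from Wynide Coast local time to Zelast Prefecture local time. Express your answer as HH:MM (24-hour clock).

1 November 2019 is a Friday, so the first Sunday is November 3.
1 February 2020 is a Saturday, so the first Monday is February 3.
February 11, 2020 is outside the daylight-saving period (3 November 2019 – 3 February 2020), so Wynide Coast is on standard time, UTC−06:00.
08:45 Wynide Coast + 6h = 14:45 UTC.
1 October 2019 is a Tuesday, so the first Friday is October 4 and the fourth is October 25.
1 February 2020 is a Saturday, so Mondays fall on 3, 10, 17, 24; the last is February 24.
At the standard offset (UTC+01:00), 14:45 UTC + 1h = 15:45 Zelast Prefecture standard time.
The standard-time date in Zelast Prefecture, February 11, 2020, falls between 25 October 2019 and 24 February 2020, so daylight saving is in effect and Zelast Prefecture is at UTC+02:00.
14:45 UTC + 2h = 16:45 Zelast Prefecture.

16:45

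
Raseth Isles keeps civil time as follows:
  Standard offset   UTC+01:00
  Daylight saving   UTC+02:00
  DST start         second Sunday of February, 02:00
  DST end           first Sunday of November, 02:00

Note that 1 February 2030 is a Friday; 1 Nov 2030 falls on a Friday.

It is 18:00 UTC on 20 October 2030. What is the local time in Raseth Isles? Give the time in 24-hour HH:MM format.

20:00

1 February 2030 is a Friday, so the first Sunday is February 3 and the second is February 10.
1 November 2030 is a Friday, so the first Sunday is November 3.
At the standard offset (UTC+01:00), 18:00 UTC + 1h = 19:00 Raseth Isles standard time.
The standard-time date in Raseth Isles, 20 October 2030, falls between 10 February and 3 November, so daylight saving is in effect and Raseth Isles is at UTC+02:00.
18:00 UTC + 2h = 20:00 local.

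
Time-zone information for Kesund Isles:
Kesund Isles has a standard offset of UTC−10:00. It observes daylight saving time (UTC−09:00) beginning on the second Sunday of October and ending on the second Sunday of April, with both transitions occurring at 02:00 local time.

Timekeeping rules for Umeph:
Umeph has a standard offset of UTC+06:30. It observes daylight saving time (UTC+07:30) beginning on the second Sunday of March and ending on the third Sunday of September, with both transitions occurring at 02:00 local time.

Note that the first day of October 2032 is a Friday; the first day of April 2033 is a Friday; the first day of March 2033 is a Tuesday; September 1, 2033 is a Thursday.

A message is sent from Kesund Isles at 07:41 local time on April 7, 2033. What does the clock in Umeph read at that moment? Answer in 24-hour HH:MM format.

1 October 2032 is a Friday, so the first Sunday is October 3 and the second is October 10.
1 April 2033 is a Friday, so the first Sunday is April 3 and the second is April 10.
April 7, 2033 falls between 10 October 2032 and 10 April 2033, so daylight saving is in effect and Kesund Isles is at UTC−09:00.
07:41 Kesund Isles + 9h = 16:41 UTC.
1 March 2033 is a Tuesday, so the first Sunday is March 6 and the second is March 13.
1 September 2033 is a Thursday, so the first Sunday is September 4 and the third is September 18.
At the standard offset (UTC+06:30), 16:41 UTC + 6h30m = 23:11 Umeph standard time.
Daylight saving runs 13 March – 18 September; the standard-time date in Umeph, April 7, 2033, is inside that window, so Umeph is at UTC+07:30.
16:41 UTC + 7h30m = 00:11 Umeph (rolling into the next day, 8 April 2033).

00:11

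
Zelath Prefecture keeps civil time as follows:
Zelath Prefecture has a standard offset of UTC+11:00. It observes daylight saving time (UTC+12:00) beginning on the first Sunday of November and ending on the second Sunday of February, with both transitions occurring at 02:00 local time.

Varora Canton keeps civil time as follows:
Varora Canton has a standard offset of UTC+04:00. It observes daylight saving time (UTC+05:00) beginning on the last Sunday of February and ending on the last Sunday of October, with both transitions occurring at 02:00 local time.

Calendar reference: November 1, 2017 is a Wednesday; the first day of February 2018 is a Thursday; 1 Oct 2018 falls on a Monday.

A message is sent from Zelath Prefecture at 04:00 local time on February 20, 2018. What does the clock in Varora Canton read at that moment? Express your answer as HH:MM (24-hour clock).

1 November 2017 is a Wednesday, so the first Sunday is November 5.
1 February 2018 is a Thursday, so the first Sunday is February 4 and the second is February 11.
February 20, 2018 does not fall between 5 November 2017 and 11 February 2018, so daylight saving is not in effect and Zelath Prefecture is at UTC+11:00.
04:00 Zelath Prefecture − 11h = 17:00 UTC (rolling into the previous day, 19 February 2018).
1 February 2018 is a Thursday, so Sundays fall on 4, 11, 18, 25; the last is February 25.
1 October 2018 is a Monday, so Sundays fall on 7, 14, 21, 28; the last is October 28.
At the standard offset (UTC+04:00), 17:00 UTC + 4h = 21:00 Varora Canton standard time.
The standard-time date in Varora Canton, February 19, 2018, does not fall between 25 February and 28 October, so daylight saving is not in effect and Varora Canton is at UTC+04:00.
17:00 UTC + 4h = 21:00 Varora Canton.

21:00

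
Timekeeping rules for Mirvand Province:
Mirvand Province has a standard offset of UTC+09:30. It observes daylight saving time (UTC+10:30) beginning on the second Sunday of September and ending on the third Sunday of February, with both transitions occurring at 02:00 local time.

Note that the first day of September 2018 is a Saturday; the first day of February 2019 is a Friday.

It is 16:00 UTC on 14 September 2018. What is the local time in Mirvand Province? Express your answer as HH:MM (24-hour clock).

1 September 2018 is a Saturday, so the first Sunday is September 2 and the second is September 9.
1 February 2019 is a Friday, so the first Sunday is February 3 and the third is February 17.
At the standard offset (UTC+09:30), 16:00 UTC + 9h30m = 01:30 Mirvand Province standard time (rolling into the next day, 15 September 2018).
Daylight saving runs 9 September 2018 – 17 February 2019; the standard-time date in Mirvand Province, 15 September 2018, is inside that window, so Mirvand Province is at UTC+10:30.
16:00 UTC + 10h30m = 02:30 local (rolling into the next day, 15 September 2018).

02:30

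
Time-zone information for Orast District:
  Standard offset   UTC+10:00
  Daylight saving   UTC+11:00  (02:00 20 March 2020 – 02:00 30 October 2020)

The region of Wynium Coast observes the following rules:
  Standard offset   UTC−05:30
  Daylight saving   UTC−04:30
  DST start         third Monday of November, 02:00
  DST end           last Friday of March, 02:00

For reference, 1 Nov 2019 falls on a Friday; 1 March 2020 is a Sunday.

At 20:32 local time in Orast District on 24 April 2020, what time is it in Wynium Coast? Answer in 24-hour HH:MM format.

Daylight saving runs 20 March – 30 October; 24 April 2020 is inside that window, so Orast District is at UTC+11:00.
20:32 Orast District − 11h = 09:32 UTC.
1 November 2019 is a Friday, so the first Monday is November 4 and the third is November 18.
1 March 2020 is a Sunday, so Fridays fall on 6, 13, 20, 27; the last is March 27.
At the standard offset (UTC−05:30), 09:32 UTC − 5h30m = 04:02 Wynium Coast standard time.
Daylight saving runs 18 November 2019 – 27 March 2020; the standard-time date in Wynium Coast, 24 April 2020, is outside that window, so Wynium Coast is on standard time at UTC−05:30.
09:32 UTC − 5h30m = 04:02 Wynium Coast.

04:02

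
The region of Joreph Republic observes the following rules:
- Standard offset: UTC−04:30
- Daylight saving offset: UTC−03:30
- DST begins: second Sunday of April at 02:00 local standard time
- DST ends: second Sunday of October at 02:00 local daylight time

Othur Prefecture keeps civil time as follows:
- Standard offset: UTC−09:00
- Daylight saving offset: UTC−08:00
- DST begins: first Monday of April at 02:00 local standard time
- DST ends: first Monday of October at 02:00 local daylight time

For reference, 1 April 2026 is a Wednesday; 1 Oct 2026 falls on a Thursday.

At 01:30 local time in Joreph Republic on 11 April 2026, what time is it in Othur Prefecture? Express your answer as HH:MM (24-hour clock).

22:00

1 April 2026 is a Wednesday, so the first Sunday is April 5 and the second is April 12.
1 October 2026 is a Thursday, so the first Sunday is October 4 and the second is October 11.
11 April 2026 is outside the daylight-saving period (12 April – 11 October), so Joreph Republic is on standard time, UTC−04:30.
01:30 Joreph Republic + 4h30m = 06:00 UTC.
1 April 2026 is a Wednesday, so the first Monday is April 6.
1 October 2026 is a Thursday, so the first Monday is October 5.
At the standard offset (UTC−09:00), 06:00 UTC − 9h = 21:00 Othur Prefecture standard time (rolling into the previous day, 10 April 2026).
Daylight saving runs 6 April – 5 October; the standard-time date in Othur Prefecture, 10 April 2026, is inside that window, so Othur Prefecture is at UTC−08:00.
06:00 UTC − 8h = 22:00 Othur Prefecture (rolling into the previous day, 10 April 2026).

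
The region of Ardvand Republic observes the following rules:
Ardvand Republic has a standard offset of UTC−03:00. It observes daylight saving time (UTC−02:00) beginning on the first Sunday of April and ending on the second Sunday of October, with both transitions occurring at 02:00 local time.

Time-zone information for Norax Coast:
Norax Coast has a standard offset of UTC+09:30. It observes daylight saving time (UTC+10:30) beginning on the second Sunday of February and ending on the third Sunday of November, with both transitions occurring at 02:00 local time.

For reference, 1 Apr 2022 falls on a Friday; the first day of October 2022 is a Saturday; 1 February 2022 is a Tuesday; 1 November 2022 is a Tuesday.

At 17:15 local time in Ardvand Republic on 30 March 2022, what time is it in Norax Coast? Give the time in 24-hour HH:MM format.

1 April 2022 is a Friday, so the first Sunday is April 3.
1 October 2022 is a Saturday, so the first Sunday is October 2 and the second is October 9.
Daylight saving runs 3 April – 9 October; 30 March 2022 is outside that window, so Ardvand Republic is on standard time at UTC−03:00.
17:15 Ardvand Republic + 3h = 20:15 UTC.
1 February 2022 is a Tuesday, so the first Sunday is February 6 and the second is February 13.
1 November 2022 is a Tuesday, so the first Sunday is November 6 and the third is November 20.
At the standard offset (UTC+09:30), 20:15 UTC + 9h30m = 05:45 Norax Coast standard time (rolling into the next day, 31 March 2022).
The standard-time date in Norax Coast, 31 March 2022, falls between 13 February and 20 November, so daylight saving is in effect and Norax Coast is at UTC+10:30.
20:15 UTC + 10h30m = 06:45 Norax Coast (rolling into the next day, 31 March 2022).

06:45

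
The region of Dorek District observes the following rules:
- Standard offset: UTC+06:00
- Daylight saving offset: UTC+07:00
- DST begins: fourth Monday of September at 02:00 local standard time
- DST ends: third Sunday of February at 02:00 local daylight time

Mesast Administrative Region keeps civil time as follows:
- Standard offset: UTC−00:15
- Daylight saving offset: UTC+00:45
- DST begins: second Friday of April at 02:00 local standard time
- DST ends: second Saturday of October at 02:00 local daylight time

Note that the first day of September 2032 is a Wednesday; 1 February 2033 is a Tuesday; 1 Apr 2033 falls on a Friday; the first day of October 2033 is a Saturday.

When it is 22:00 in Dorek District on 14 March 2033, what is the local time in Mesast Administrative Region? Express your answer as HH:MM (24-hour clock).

1 September 2032 is a Wednesday, so the first Monday is September 6 and the fourth is September 27.
1 February 2033 is a Tuesday, so the first Sunday is February 6 and the third is February 20.
Daylight saving runs 27 September 2032 – 20 February 2033; 14 March 2033 is outside that window, so Dorek District is on standard time at UTC+06:00.
22:00 Dorek District − 6h = 16:00 UTC.
1 April 2033 is a Friday, so the first Friday is April 1 and the second is April 8.
1 October 2033 is a Saturday, so the first Saturday is October 1 and the second is October 8.
At the standard offset (UTC−00:15), 16:00 UTC − 0h15m = 15:45 Mesast Administrative Region standard time.
The standard-time date in Mesast Administrative Region, 14 March 2033, does not fall between 8 April and 8 October, so daylight saving is not in effect and Mesast Administrative Region is at UTC−00:15.
16:00 UTC − 0h15m = 15:45 Mesast Administrative Region.

15:45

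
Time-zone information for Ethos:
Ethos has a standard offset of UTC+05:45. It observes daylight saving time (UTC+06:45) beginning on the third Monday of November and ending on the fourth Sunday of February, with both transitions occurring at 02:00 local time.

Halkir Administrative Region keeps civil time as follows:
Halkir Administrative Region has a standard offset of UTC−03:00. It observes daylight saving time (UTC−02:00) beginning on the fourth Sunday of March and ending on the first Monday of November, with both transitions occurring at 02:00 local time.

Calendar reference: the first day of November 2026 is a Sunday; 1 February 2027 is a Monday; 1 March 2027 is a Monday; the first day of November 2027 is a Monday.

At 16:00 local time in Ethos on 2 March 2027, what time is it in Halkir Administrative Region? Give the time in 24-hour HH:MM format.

1 November 2026 is a Sunday, so the first Monday is November 2 and the third is November 16.
1 February 2027 is a Monday, so the first Sunday is February 7 and the fourth is February 28.
2 March 2027 does not fall between 16 November 2026 and 28 February 2027, so daylight saving is not in effect and Ethos is at UTC+05:45.
16:00 Ethos − 5h45m = 10:15 UTC.
1 March 2027 is a Monday, so the first Sunday is March 7 and the fourth is March 28.
1 November 2027 is a Monday, so the first Monday is November 1.
At the standard offset (UTC−03:00), 10:15 UTC − 3h = 07:15 Halkir Administrative Region standard time.
The standard-time date in Halkir Administrative Region, 2 March 2027, does not fall between 28 March and 1 November, so daylight saving is not in effect and Halkir Administrative Region is at UTC−03:00.
10:15 UTC − 3h = 07:15 Halkir Administrative Region.

07:15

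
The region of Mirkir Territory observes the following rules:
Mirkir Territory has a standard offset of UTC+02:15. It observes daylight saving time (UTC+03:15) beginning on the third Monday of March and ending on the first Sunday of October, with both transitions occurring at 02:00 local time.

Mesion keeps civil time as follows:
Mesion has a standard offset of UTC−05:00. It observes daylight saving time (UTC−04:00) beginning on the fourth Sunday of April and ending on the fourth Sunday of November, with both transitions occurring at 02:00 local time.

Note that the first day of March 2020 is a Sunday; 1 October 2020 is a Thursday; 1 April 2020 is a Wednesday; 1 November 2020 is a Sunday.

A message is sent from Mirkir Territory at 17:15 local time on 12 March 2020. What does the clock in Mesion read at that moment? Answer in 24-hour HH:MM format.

10:00

1 March 2020 is a Sunday, so the first Monday is March 2 and the third is March 16.
1 October 2020 is a Thursday, so the first Sunday is October 4.
12 March 2020 is outside the daylight-saving period (16 March – 4 October), so Mirkir Territory is on standard time, UTC+02:15.
17:15 Mirkir Territory − 2h15m = 15:00 UTC.
1 April 2020 is a Wednesday, so the first Sunday is April 5 and the fourth is April 26.
1 November 2020 is a Sunday, so the first Sunday is November 1 and the fourth is November 22.
At the standard offset (UTC−05:00), 15:00 UTC − 5h = 10:00 Mesion standard time.
The standard-time date in Mesion, 12 March 2020, is outside the daylight-saving period (26 April – 22 November), so Mesion is on standard time, UTC−05:00.
15:00 UTC − 5h = 10:00 Mesion.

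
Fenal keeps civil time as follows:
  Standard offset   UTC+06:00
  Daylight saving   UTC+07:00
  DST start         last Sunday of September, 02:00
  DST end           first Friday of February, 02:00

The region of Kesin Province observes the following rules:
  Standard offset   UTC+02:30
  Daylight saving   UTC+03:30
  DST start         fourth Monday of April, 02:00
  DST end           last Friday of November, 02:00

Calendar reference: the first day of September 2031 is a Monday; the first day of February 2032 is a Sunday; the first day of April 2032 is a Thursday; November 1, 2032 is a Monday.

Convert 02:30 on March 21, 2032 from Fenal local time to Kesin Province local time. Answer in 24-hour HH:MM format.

1 September 2031 is a Monday, so Sundays fall on 7, 14, 21, 28; the last is September 28.
1 February 2032 is a Sunday, so the first Friday is February 6.
Daylight saving runs 28 September 2031 – 6 February 2032; March 21, 2032 is outside that window, so Fenal is on standard time at UTC+06:00.
02:30 Fenal − 6h = 20:30 UTC (rolling into the previous day, 20 March 2032).
1 April 2032 is a Thursday, so the first Monday is April 5 and the fourth is April 26.
1 November 2032 is a Monday, so Fridays fall on 5, 12, 19, 26; the last is November 26.
At the standard offset (UTC+02:30), 20:30 UTC + 2h30m = 23:00 Kesin Province standard time.
Daylight saving runs 26 April – 26 November; the standard-time date in Kesin Province, March 20, 2032, is outside that window, so Kesin Province is on standard time at UTC+02:30.
20:30 UTC + 2h30m = 23:00 Kesin Province.

23:00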